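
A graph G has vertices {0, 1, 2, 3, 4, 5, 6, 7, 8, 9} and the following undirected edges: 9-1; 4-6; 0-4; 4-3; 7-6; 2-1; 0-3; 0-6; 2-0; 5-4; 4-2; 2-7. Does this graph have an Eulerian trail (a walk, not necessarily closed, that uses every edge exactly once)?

No

Degrees: 0:4, 1:2, 2:4, 3:2, 4:5, 5:1, 6:3, 7:2, 8:0, 9:1
Odd-degree vertices: 4, 5, 6, 9 (4 total).
An Eulerian trail requires 0 or 2 odd-degree vertices; here there are 4.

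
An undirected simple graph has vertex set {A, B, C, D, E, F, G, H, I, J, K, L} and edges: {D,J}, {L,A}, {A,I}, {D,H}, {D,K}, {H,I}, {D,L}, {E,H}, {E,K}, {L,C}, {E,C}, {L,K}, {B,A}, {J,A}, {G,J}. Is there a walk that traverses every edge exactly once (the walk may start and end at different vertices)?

Degrees: A:4, B:1, C:2, D:4, E:3, F:0, G:1, H:3, I:2, J:3, K:3, L:4
Odd-degree vertices: B, E, G, H, J, K (6 total).
With 6 odd-degree vertices (more than two), no single trail can use every edge.

No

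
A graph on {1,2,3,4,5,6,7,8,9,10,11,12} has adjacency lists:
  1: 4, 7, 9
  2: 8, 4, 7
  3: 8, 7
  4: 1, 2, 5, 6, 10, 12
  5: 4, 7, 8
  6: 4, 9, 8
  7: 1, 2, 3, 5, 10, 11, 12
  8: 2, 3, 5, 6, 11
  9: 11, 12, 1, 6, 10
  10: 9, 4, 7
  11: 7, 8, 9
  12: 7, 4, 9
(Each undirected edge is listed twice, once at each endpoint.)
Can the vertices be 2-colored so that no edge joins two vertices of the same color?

Color {4, 7, 8, 9} black and {1, 2, 3, 5, 6, 10, 11, 12} white. No edge joins two same-colored vertices, so the graph is bipartite.

Yes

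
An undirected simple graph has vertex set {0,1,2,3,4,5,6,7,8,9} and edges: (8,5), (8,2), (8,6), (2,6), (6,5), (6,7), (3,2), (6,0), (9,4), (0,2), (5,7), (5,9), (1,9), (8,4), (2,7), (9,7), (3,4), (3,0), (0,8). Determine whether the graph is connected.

Yes

A breadth-first search from 0 visits 0, 3, 8, 6, 2, 4, 5, 7, 9, 1 — all 10 vertices — so the graph is connected.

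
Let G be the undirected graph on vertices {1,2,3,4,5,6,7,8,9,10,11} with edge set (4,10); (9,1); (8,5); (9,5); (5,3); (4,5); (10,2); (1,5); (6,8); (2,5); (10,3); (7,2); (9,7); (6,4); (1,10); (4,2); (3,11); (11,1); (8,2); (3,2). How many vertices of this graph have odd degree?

Degrees: 1:4, 2:6, 3:4, 4:4, 5:6, 6:2, 7:2, 8:3, 9:3, 10:4, 11:2
Odd-degree vertices: 8, 9.

2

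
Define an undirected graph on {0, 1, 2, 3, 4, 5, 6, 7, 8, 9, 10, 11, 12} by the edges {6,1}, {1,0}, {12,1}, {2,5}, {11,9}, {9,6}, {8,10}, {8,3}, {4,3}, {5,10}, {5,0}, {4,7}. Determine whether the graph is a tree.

The graph has 13 vertices and 12 edges.
Connected and |E| = |V| - 1, which characterizes a tree.

Yes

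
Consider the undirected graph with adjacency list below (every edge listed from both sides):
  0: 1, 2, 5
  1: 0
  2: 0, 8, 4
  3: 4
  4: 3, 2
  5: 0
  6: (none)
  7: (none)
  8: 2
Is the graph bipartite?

Color {1, 2, 3, 5, 6, 7} black and {0, 4, 8} white. No edge joins two same-colored vertices, so the graph is bipartite.

Yes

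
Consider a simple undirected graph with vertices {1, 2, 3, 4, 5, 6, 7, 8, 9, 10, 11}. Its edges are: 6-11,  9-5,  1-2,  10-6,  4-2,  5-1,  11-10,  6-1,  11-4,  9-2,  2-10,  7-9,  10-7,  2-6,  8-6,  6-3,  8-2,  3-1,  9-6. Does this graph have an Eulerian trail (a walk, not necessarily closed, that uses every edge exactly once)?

Yes

Degrees: 1:4, 2:6, 3:2, 4:2, 5:2, 6:7, 7:2, 8:2, 9:4, 10:4, 11:3
Odd-degree vertices: 6, 11 (2 total).
With 2 odd-degree vertices and all edges in one connected piece, an Eulerian trail exists (from 6 to 11).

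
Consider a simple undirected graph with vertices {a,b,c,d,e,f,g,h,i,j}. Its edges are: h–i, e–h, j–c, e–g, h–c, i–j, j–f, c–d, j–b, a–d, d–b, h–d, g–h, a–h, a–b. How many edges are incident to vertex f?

1

Neighbors of f: j.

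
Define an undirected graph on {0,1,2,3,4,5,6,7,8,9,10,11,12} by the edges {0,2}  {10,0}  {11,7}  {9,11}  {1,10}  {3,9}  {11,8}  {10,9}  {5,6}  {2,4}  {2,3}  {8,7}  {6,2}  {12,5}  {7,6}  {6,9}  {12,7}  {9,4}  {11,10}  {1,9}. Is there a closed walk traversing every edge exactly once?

Degrees: 0:2, 1:2, 2:4, 3:2, 4:2, 5:2, 6:4, 7:4, 8:2, 9:6, 10:4, 11:4, 12:2
All degrees are even and the non-isolated vertices are connected — an Eulerian circuit exists.

Yes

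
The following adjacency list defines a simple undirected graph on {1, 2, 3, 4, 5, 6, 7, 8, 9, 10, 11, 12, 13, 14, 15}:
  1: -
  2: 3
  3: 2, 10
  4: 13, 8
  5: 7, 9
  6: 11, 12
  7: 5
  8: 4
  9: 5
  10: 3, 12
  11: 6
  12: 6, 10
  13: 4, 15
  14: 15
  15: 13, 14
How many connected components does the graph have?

Component: {1}
Component: {5, 7, 9}
Component: {4, 8, 13, 14, 15}
Component: {2, 3, 6, 10, 11, 12}

4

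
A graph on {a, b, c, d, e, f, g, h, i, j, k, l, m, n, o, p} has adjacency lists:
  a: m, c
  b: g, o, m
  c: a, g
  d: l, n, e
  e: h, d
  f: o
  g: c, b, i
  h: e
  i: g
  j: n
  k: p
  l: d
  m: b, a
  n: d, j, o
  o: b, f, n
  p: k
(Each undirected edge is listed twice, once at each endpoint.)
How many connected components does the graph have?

2

Component: {k, p}
Component: {a, b, c, d, e, f, g, h, i, j, l, m, n, o}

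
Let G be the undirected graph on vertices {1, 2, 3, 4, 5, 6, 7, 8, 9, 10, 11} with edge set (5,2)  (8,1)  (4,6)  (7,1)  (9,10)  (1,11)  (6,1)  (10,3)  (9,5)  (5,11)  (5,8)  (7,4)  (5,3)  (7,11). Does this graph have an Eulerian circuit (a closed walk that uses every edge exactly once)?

No

Degrees: 1:4, 2:1, 3:2, 4:2, 5:5, 6:2, 7:3, 8:2, 9:2, 10:2, 11:3
2, 5, 7, 11 have odd degree; an Eulerian circuit needs every degree to be even, so none exists.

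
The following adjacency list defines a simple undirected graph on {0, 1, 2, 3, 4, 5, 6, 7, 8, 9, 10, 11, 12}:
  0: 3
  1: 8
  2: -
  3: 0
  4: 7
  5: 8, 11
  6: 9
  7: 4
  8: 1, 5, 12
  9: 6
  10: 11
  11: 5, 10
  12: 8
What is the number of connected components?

Component: {2}
Component: {0, 3}
Component: {4, 7}
Component: {6, 9}
Component: {1, 5, 8, 10, 11, 12}

5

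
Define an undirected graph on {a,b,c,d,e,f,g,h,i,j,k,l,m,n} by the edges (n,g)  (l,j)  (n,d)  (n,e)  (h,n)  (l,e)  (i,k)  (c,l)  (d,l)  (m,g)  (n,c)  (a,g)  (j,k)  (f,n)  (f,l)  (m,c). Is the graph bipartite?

Yes

Color {b, c, d, e, f, g, h, i, j} black and {a, k, l, m, n} white. No edge joins two same-colored vertices, so the graph is bipartite.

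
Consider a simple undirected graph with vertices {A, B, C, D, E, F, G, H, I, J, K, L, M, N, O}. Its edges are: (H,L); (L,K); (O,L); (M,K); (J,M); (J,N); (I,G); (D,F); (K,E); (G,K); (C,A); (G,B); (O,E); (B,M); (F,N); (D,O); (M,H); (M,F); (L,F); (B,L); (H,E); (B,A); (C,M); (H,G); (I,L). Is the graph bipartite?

Yes

A valid 2-coloring puts {B, C, F, H, I, J, K, O} on one side and {A, D, E, G, L, M, N} on the other; every edge crosses between the two sides.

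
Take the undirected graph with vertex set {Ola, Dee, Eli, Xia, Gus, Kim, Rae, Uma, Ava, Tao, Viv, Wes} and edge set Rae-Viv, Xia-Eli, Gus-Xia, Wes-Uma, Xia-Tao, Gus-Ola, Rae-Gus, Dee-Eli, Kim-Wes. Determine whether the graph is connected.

No

Component: {Ava}
Component: {Kim, Uma, Wes}
Component: {Ola, Dee, Eli, Xia, Gus, Rae, Tao, Viv}
There are 3 separate components, so the graph is not connected.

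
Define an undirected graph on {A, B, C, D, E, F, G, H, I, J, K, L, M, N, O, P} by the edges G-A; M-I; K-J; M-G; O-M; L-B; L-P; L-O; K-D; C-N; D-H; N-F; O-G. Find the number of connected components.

4

Component: {E}
Component: {C, F, N}
Component: {D, H, J, K}
Component: {A, B, G, I, L, M, O, P}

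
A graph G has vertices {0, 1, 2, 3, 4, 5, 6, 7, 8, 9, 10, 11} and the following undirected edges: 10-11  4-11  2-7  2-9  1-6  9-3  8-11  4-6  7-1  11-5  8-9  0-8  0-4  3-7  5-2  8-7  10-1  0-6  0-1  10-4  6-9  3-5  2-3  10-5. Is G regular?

Yes

Degrees: 0:4, 1:4, 2:4, 3:4, 4:4, 5:4, 6:4, 7:4, 8:4, 9:4, 10:4, 11:4
All degrees equal 4; the graph is regular.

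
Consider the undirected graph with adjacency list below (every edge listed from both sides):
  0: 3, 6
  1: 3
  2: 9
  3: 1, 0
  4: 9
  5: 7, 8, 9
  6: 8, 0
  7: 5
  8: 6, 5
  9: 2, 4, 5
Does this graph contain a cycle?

No

|V| = 10, |E| = 9, number of components = 1.
A forest on 10 vertices with 1 component has exactly 9 edges, which matches — so no cycle.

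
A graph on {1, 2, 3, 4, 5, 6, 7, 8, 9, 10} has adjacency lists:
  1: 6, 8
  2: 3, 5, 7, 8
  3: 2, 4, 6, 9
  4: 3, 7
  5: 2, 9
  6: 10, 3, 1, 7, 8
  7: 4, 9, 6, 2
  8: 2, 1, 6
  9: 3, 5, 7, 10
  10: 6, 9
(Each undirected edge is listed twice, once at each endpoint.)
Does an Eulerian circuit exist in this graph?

No

Degrees: 1:2, 2:4, 3:4, 4:2, 5:2, 6:5, 7:4, 8:3, 9:4, 10:2
6, 8 have odd degree; an Eulerian circuit needs every degree to be even, so none exists.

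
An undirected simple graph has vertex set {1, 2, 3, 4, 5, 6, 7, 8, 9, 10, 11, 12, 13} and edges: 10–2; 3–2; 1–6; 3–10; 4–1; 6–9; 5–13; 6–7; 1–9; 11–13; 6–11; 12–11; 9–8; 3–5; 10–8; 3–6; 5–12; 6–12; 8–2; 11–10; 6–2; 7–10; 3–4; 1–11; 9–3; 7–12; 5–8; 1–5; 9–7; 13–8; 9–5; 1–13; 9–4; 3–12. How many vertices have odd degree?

Degrees: 1:6, 2:4, 3:7, 4:3, 5:6, 6:7, 7:4, 8:5, 9:7, 10:5, 11:5, 12:5, 13:4
Odd-degree vertices: 3, 4, 6, 8, 9, 10, 11, 12.

8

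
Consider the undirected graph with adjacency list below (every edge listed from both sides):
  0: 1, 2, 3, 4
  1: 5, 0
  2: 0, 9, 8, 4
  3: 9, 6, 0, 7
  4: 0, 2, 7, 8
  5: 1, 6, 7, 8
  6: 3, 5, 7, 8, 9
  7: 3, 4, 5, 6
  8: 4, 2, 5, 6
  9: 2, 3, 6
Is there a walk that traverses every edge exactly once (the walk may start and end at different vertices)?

Degrees: 0:4, 1:2, 2:4, 3:4, 4:4, 5:4, 6:5, 7:4, 8:4, 9:3
Odd-degree vertices: 6, 9 (2 total).
With 2 odd-degree vertices and all edges in one connected piece, an Eulerian trail exists (from 6 to 9).

Yes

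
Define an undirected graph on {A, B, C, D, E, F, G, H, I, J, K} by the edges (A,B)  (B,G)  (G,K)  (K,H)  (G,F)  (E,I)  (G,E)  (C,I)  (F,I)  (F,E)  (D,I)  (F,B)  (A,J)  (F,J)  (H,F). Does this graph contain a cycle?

The graph has 11 vertices, 15 edges, and 1 connected component.
One cycle is F-I-E-F.

Yes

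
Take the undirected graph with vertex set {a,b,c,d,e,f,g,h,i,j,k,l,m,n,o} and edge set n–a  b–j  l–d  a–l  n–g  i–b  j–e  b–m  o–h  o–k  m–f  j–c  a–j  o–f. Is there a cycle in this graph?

The graph has 15 vertices, 14 edges, and 1 connected component.
A forest on 15 vertices with 1 component has exactly 14 edges, which matches — so no cycle.

No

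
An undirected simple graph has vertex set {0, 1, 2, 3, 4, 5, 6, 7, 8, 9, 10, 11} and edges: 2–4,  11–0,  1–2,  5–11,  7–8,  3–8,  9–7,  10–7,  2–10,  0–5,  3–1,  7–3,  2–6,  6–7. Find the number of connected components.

Component: {0, 5, 11}
Component: {1, 2, 3, 4, 6, 7, 8, 9, 10}

2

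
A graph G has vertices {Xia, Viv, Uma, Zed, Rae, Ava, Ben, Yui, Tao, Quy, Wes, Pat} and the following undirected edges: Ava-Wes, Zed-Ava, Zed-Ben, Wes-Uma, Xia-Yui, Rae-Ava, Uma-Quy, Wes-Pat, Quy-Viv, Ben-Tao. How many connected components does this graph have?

2

Component: {Xia, Yui}
Component: {Viv, Uma, Zed, Rae, Ava, Ben, Tao, Quy, Wes, Pat}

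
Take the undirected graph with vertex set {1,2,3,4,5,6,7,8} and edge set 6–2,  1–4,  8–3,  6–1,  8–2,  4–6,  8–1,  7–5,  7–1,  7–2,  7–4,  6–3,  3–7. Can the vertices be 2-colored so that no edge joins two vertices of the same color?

The cycle 1-4-7-1 has length 3, which is odd, so the graph is not bipartite.

No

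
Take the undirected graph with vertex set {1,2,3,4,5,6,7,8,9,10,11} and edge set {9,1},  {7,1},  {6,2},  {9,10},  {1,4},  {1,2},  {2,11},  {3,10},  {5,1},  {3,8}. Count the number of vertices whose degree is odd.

8

Degrees: 1:5, 2:3, 3:2, 4:1, 5:1, 6:1, 7:1, 8:1, 9:2, 10:2, 11:1
Odd-degree vertices: 1, 2, 4, 5, 6, 7, 8, 11.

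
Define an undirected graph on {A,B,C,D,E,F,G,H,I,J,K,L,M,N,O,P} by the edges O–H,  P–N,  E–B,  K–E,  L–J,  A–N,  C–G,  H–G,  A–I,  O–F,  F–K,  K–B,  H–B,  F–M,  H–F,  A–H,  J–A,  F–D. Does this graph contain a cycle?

Yes

The graph has 16 vertices, 18 edges, and 1 connected component.
One cycle is H-B-E-K-F-H.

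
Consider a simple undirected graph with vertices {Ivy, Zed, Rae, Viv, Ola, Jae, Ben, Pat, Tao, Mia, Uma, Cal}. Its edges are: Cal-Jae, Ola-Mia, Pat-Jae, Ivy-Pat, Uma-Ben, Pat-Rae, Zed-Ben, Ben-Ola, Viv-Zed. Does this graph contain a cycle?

|V| = 12, |E| = 9, number of components = 3.
Since 9 = 12 - 3, the graph is a forest and contains no cycle.

No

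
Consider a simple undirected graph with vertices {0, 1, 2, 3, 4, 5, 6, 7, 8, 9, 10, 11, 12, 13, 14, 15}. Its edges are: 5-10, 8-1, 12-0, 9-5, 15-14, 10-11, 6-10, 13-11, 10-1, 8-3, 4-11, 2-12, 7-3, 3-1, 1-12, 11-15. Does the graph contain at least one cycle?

|V| = 16, |E| = 16, number of components = 1.
One cycle is 1-3-8-1.

Yes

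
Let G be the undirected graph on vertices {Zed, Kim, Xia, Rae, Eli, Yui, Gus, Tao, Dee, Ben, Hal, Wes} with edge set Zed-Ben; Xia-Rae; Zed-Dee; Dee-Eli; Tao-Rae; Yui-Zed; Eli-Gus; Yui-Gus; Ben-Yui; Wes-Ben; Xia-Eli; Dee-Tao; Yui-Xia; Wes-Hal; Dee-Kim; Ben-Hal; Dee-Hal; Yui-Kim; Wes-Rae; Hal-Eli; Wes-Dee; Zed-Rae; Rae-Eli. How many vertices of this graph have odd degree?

Degrees: Zed:4, Kim:2, Xia:3, Rae:5, Eli:5, Yui:5, Gus:2, Tao:2, Dee:6, Ben:4, Hal:4, Wes:4
Odd-degree vertices: Xia, Rae, Eli, Yui.

4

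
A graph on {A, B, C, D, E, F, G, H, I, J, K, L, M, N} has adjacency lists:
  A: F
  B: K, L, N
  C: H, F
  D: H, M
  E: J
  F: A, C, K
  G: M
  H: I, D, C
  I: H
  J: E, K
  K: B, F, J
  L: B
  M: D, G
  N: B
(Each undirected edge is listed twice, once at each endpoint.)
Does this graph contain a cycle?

No

The graph has 14 vertices, 13 edges, and 1 connected component.
Since 13 = 14 - 1, the graph is a forest and contains no cycle.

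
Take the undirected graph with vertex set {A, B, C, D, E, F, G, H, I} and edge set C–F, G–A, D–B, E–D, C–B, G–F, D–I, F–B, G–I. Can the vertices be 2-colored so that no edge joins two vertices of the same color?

C-B-F-C is an odd cycle (length 3), and a bipartite graph can contain only even cycles.

No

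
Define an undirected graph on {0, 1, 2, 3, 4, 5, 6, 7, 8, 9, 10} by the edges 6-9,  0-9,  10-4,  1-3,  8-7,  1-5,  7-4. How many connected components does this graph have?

Component: {2}
Component: {0, 6, 9}
Component: {1, 3, 5}
Component: {4, 7, 8, 10}

4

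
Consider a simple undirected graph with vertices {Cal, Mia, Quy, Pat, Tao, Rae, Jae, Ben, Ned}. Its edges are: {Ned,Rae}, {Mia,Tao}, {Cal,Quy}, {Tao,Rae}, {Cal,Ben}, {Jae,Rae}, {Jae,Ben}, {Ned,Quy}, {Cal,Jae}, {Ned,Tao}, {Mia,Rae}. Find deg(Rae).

Neighbors of Rae: Mia, Tao, Jae, Ned.

4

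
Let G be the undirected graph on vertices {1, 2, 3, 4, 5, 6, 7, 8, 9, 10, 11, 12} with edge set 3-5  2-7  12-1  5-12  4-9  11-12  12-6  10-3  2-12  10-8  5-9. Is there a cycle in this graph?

The graph has 12 vertices, 11 edges, and 1 connected component.
A forest on 12 vertices with 1 component has exactly 11 edges, which matches — so no cycle.

No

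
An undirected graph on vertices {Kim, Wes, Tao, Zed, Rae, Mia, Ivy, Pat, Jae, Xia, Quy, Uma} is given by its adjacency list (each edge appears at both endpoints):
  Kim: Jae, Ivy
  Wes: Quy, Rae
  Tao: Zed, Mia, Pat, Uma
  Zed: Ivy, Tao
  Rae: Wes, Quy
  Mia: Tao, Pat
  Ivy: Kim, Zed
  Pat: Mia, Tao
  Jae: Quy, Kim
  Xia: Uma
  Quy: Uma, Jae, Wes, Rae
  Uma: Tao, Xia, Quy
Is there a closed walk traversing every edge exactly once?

No

Degrees: Kim:2, Wes:2, Tao:4, Zed:2, Rae:2, Mia:2, Ivy:2, Pat:2, Jae:2, Xia:1, Quy:4, Uma:3
Vertices with odd degree: Xia, Uma. An Eulerian circuit requires all degrees even.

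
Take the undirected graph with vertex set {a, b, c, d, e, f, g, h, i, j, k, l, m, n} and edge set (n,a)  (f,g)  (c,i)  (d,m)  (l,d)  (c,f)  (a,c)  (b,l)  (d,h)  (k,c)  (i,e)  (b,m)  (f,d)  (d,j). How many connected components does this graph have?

1

Component: {a, b, c, d, e, f, g, h, i, j, k, l, m, n}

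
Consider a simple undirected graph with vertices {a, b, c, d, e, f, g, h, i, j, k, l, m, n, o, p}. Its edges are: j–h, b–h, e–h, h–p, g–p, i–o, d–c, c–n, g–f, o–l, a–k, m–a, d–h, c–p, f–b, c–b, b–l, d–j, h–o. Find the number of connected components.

Component: {a, k, m}
Component: {b, c, d, e, f, g, h, i, j, l, n, o, p}

2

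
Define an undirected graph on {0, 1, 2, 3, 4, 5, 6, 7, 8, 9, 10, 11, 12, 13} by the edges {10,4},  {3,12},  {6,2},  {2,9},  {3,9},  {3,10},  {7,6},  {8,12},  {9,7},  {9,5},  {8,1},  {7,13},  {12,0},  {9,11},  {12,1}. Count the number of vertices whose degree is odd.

8

Degrees: 0:1, 1:2, 2:2, 3:3, 4:1, 5:1, 6:2, 7:3, 8:2, 9:5, 10:2, 11:1, 12:4, 13:1
Odd-degree vertices: 0, 3, 4, 5, 7, 9, 11, 13.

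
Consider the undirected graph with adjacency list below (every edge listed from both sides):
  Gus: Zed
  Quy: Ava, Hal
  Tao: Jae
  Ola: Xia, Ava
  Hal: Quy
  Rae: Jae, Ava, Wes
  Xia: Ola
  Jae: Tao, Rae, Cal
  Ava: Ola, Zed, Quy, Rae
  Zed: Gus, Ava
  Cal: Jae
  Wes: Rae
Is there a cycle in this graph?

|V| = 12, |E| = 11, number of components = 1.
A forest on 12 vertices with 1 component has exactly 11 edges, which matches — so no cycle.

No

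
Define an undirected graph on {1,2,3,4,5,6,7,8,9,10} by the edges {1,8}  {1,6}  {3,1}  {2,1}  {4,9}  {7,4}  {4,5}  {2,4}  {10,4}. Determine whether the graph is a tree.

|V| = 10, |E| = 9.
It is connected with exactly 9 edges, hence acyclic — it is a tree.

Yes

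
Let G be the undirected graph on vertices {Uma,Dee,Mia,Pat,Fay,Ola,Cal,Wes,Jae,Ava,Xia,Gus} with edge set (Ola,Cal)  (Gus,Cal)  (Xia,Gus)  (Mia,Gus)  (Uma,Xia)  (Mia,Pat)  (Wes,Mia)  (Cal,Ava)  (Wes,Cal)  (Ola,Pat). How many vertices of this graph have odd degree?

4

Degrees: Uma:1, Dee:0, Mia:3, Pat:2, Fay:0, Ola:2, Cal:4, Wes:2, Jae:0, Ava:1, Xia:2, Gus:3
Odd-degree vertices: Uma, Mia, Ava, Gus.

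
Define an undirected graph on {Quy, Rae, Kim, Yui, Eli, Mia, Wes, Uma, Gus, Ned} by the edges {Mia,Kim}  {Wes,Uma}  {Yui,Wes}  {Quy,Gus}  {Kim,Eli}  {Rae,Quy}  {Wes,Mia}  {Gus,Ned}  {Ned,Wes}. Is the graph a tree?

Yes

The graph has 10 vertices and 9 edges.
Connected and |E| = |V| - 1, which characterizes a tree.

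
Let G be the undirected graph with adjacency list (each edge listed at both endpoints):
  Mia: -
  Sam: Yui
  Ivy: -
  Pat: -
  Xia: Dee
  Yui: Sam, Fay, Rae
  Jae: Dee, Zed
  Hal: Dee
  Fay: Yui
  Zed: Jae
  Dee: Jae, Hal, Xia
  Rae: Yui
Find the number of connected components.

5

Component: {Mia}
Component: {Ivy}
Component: {Pat}
Component: {Sam, Yui, Fay, Rae}
Component: {Xia, Jae, Hal, Zed, Dee}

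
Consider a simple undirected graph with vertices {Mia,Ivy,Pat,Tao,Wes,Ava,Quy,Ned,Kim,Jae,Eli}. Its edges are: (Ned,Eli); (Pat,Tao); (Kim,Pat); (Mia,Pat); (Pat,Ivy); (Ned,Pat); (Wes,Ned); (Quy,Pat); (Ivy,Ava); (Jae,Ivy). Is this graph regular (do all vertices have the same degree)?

Degrees: Mia:1, Ivy:3, Pat:6, Tao:1, Wes:1, Ava:1, Quy:1, Ned:3, Kim:1, Jae:1, Eli:1
Degrees are not all equal (e.g. deg(Mia)=1 but deg(Pat)=6); not regular.

No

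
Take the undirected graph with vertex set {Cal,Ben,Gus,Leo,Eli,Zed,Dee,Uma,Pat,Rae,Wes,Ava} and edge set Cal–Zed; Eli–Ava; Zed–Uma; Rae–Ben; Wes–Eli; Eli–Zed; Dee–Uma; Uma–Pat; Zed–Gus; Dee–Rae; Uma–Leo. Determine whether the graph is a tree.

Yes

The graph has 12 vertices and 11 edges.
Connected and |E| = |V| - 1, which characterizes a tree.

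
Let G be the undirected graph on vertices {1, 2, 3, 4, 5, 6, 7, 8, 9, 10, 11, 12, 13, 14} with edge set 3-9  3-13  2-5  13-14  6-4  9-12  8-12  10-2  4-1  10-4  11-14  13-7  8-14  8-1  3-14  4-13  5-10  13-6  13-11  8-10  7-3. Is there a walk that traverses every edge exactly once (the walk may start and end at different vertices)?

Degrees: 1:2, 2:2, 3:4, 4:4, 5:2, 6:2, 7:2, 8:4, 9:2, 10:4, 11:2, 12:2, 13:6, 14:4
Odd-degree vertices: none (0 total).
With 0 odd-degree vertices and all edges in one connected piece, an Eulerian trail exists.

Yes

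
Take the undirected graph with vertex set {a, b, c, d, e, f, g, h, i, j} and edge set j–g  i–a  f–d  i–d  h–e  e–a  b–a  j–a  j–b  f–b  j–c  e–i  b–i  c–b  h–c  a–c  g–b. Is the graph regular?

Degrees: a:5, b:6, c:4, d:2, e:3, f:2, g:2, h:2, i:4, j:4
Vertex d has degree 2 while b has degree 6, so the graph is not regular.

No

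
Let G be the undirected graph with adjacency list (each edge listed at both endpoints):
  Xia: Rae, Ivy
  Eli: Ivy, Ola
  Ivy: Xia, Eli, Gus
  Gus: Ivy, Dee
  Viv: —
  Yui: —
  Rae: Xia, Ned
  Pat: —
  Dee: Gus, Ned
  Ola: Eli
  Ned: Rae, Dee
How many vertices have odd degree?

Degrees: Xia:2, Eli:2, Ivy:3, Gus:2, Viv:0, Yui:0, Rae:2, Pat:0, Dee:2, Ola:1, Ned:2
Odd-degree vertices: Ivy, Ola.

2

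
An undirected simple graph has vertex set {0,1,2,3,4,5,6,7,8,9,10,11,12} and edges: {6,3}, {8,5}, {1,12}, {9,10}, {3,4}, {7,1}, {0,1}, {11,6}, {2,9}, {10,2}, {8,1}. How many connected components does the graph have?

3

Component: {2, 9, 10}
Component: {3, 4, 6, 11}
Component: {0, 1, 5, 7, 8, 12}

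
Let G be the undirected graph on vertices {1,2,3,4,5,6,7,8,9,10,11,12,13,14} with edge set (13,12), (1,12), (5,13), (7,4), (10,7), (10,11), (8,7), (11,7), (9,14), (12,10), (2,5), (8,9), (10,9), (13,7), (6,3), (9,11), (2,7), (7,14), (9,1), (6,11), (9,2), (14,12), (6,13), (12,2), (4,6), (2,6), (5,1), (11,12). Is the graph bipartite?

The cycle 11-10-12-11 has length 3, which is odd, so the graph is not bipartite.

No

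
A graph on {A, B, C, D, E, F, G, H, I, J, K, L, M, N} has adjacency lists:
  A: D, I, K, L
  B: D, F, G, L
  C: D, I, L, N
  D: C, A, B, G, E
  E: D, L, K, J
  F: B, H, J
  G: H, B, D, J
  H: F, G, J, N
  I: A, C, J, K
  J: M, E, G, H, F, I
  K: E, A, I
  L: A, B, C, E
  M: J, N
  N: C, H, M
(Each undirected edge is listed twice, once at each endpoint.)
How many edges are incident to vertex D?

5

Neighbors of D: A, B, C, E, G.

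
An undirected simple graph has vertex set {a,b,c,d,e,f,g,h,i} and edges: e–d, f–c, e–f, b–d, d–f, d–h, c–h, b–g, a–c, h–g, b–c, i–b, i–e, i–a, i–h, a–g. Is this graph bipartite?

d-f-e-d is an odd cycle (length 3), and a bipartite graph can contain only even cycles.

No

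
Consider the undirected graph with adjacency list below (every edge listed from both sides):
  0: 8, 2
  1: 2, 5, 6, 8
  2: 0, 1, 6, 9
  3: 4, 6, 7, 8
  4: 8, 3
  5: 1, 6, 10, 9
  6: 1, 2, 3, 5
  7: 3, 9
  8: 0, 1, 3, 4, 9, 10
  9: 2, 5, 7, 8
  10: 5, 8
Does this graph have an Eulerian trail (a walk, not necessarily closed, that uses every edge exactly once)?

Yes

Degrees: 0:2, 1:4, 2:4, 3:4, 4:2, 5:4, 6:4, 7:2, 8:6, 9:4, 10:2
Odd-degree vertices: none (0 total).
With 0 odd-degree vertices and all edges in one connected piece, an Eulerian trail exists.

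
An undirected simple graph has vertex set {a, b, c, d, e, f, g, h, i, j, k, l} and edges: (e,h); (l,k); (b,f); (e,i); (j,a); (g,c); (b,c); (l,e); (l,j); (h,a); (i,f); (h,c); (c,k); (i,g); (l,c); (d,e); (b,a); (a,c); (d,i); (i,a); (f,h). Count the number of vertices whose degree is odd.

Degrees: a:5, b:3, c:6, d:2, e:4, f:3, g:2, h:4, i:5, j:2, k:2, l:4
Odd-degree vertices: a, b, f, i.

4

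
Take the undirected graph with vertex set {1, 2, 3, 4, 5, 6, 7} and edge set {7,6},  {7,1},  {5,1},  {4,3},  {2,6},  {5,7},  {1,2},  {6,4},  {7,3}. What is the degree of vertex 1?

3

Neighbors of 1: 2, 5, 7.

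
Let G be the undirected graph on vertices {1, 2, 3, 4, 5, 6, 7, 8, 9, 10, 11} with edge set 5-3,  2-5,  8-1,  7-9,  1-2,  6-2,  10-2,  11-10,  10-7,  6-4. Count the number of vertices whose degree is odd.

Degrees: 1:2, 2:4, 3:1, 4:1, 5:2, 6:2, 7:2, 8:1, 9:1, 10:3, 11:1
Odd-degree vertices: 3, 4, 8, 9, 10, 11.

6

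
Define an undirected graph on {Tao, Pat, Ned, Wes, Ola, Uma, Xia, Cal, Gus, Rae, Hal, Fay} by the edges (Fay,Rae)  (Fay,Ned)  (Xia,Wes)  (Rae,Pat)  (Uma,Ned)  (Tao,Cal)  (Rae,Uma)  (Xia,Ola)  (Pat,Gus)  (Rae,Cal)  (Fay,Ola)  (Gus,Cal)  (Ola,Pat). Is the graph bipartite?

Partition the vertices as {Pat, Uma, Xia, Cal, Hal, Fay} vs {Tao, Ned, Wes, Ola, Gus, Rae}. Each listed edge has one endpoint in each part, so the graph is bipartite.

Yes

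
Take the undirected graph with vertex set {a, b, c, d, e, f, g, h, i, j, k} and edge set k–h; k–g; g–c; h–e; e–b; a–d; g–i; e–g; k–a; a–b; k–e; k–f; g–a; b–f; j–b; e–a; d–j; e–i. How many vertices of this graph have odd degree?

Degrees: a:5, b:4, c:1, d:2, e:6, f:2, g:5, h:2, i:2, j:2, k:5
Odd-degree vertices: a, c, g, k.

4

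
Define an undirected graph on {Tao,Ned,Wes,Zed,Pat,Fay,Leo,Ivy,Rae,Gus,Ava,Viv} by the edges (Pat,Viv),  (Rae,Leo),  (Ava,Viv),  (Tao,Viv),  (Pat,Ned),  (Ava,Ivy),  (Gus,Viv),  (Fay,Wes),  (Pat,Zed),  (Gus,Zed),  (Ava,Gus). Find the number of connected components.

3

Component: {Wes, Fay}
Component: {Leo, Rae}
Component: {Tao, Ned, Zed, Pat, Ivy, Gus, Ava, Viv}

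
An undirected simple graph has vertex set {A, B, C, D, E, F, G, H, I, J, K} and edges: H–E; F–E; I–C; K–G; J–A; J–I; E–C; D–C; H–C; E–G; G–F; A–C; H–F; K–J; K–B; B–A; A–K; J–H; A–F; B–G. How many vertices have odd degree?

4

Degrees: A:5, B:3, C:5, D:1, E:4, F:4, G:4, H:4, I:2, J:4, K:4
Odd-degree vertices: A, B, C, D.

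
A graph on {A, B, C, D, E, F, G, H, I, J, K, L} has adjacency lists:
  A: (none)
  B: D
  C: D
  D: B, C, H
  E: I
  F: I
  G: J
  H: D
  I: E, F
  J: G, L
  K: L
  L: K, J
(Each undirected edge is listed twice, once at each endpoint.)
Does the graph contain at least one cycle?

The graph has 12 vertices, 8 edges, and 4 connected components.
Since 8 = 12 - 4, the graph is a forest and contains no cycle.

No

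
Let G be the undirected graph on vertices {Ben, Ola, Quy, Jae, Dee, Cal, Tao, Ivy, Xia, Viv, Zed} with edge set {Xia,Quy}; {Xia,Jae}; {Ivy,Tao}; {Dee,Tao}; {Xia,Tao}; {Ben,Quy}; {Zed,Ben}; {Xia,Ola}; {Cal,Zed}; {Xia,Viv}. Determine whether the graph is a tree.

Yes

|V| = 11, |E| = 10.
Connected and |E| = |V| - 1, which characterizes a tree.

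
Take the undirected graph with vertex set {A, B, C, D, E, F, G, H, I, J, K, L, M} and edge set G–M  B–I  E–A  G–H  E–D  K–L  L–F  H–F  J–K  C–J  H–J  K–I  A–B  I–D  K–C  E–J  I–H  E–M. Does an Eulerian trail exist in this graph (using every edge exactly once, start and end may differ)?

Degrees: A:2, B:2, C:2, D:2, E:4, F:2, G:2, H:4, I:4, J:4, K:4, L:2, M:2
Odd-degree vertices: none (0 total).
The non-isolated vertices are connected and exactly 0 have odd degree, so an Eulerian trail exists.

Yes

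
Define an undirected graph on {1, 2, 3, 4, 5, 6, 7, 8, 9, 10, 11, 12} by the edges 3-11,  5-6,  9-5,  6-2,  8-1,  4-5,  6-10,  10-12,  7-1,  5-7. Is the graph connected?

Component: {3, 11}
Component: {1, 2, 4, 5, 6, 7, 8, 9, 10, 12}
No edge joins these 2 groups, so the graph is disconnected.

No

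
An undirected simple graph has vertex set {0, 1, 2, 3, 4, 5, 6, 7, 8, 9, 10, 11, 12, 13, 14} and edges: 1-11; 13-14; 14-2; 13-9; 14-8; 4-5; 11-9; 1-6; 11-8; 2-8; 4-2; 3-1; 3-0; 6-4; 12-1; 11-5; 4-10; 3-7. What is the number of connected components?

Component: {0, 1, 2, 3, 4, 5, 6, 7, 8, 9, 10, 11, 12, 13, 14}

1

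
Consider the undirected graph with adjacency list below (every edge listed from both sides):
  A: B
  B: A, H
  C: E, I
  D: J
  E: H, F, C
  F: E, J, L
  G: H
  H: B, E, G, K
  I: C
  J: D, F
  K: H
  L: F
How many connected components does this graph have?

Component: {A, B, C, D, E, F, G, H, I, J, K, L}

1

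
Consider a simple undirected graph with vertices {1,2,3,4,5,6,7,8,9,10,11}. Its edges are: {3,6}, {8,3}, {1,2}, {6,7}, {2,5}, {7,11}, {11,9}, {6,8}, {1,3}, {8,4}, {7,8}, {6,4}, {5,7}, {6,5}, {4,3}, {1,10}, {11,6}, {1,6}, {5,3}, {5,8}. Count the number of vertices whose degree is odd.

8

Degrees: 1:4, 2:2, 3:5, 4:3, 5:5, 6:7, 7:4, 8:5, 9:1, 10:1, 11:3
Odd-degree vertices: 3, 4, 5, 6, 8, 9, 10, 11.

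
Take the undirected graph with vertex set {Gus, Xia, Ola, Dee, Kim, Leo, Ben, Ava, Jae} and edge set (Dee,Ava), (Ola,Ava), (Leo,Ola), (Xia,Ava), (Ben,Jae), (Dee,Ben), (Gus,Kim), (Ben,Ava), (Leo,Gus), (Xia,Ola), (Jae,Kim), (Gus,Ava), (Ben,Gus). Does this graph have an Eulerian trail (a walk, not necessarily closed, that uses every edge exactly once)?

Degrees: Gus:4, Xia:2, Ola:3, Dee:2, Kim:2, Leo:2, Ben:4, Ava:5, Jae:2
Odd-degree vertices: Ola, Ava (2 total).
The non-isolated vertices are connected and exactly 2 have odd degree, so an Eulerian trail exists (from Ola to Ava).

Yes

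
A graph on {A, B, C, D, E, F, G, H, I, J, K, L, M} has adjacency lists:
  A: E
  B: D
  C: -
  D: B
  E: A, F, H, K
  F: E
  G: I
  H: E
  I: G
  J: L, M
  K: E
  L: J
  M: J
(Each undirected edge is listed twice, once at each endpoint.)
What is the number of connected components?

Component: {C}
Component: {B, D}
Component: {G, I}
Component: {J, L, M}
Component: {A, E, F, H, K}

5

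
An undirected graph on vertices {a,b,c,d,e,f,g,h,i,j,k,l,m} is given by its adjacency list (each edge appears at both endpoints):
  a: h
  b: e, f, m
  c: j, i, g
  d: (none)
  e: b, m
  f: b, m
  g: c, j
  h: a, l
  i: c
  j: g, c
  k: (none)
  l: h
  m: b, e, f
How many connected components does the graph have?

Component: {d}
Component: {k}
Component: {a, h, l}
Component: {b, e, f, m}
Component: {c, g, i, j}

5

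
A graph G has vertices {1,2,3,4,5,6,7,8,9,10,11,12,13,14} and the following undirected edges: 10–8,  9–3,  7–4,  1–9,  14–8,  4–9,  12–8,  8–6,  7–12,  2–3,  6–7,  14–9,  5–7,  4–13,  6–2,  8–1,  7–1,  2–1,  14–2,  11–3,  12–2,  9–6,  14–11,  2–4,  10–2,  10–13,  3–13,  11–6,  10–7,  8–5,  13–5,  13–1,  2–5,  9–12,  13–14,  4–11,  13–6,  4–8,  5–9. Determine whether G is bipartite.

Partition the vertices as {2, 7, 8, 9, 11, 13} vs {1, 3, 4, 5, 6, 10, 12, 14}. Each listed edge has one endpoint in each part, so the graph is bipartite.

Yes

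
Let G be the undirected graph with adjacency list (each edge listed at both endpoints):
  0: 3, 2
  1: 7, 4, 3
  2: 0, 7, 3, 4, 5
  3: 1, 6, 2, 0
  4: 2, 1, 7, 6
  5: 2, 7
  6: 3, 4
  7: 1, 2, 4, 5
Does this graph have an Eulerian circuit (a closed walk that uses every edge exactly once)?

Degrees: 0:2, 1:3, 2:5, 3:4, 4:4, 5:2, 6:2, 7:4
Vertices with odd degree: 1, 2. An Eulerian circuit requires all degrees even.

No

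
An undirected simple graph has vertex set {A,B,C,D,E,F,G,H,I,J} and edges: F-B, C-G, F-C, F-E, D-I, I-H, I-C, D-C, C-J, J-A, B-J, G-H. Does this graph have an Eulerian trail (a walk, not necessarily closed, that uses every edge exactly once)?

Degrees: A:1, B:2, C:5, D:2, E:1, F:3, G:2, H:2, I:3, J:3
Odd-degree vertices: A, C, E, F, I, J (6 total).
With 6 odd-degree vertices (more than two), no single trail can use every edge.

No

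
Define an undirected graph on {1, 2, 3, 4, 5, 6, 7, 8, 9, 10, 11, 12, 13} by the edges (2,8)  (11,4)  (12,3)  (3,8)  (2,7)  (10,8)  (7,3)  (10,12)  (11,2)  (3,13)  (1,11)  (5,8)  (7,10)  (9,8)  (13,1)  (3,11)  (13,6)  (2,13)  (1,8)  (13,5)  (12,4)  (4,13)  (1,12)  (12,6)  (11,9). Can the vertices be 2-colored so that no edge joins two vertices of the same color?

Yes

Color {7, 8, 11, 12, 13} black and {1, 2, 3, 4, 5, 6, 9, 10} white. No edge joins two same-colored vertices, so the graph is bipartite.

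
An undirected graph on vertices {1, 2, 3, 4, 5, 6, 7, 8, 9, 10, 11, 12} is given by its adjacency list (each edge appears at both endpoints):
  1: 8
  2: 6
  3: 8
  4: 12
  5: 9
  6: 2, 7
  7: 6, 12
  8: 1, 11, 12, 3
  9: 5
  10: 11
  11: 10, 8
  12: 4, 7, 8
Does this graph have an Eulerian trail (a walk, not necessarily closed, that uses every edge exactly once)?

No

Degrees: 1:1, 2:1, 3:1, 4:1, 5:1, 6:2, 7:2, 8:4, 9:1, 10:1, 11:2, 12:3
Odd-degree vertices: 1, 2, 3, 4, 5, 9, 10, 12 (8 total).
An Eulerian trail requires 0 or 2 odd-degree vertices; here there are 8.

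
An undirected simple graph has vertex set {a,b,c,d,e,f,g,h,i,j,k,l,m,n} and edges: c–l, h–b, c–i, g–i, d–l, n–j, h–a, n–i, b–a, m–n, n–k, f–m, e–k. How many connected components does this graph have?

2

Component: {a, b, h}
Component: {c, d, e, f, g, i, j, k, l, m, n}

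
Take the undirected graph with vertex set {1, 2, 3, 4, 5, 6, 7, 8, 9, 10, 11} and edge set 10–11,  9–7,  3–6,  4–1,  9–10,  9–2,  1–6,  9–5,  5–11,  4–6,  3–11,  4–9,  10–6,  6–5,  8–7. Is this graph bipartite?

No

The cycle 4-1-6-4 has length 3, which is odd, so the graph is not bipartite.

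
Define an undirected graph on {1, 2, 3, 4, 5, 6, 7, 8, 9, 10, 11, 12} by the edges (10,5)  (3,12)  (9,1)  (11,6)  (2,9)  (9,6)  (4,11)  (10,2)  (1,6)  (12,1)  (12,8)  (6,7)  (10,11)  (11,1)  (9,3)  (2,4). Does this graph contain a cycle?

The graph has 12 vertices, 16 edges, and 1 connected component.
One cycle is 9-6-11-10-2-9.

Yes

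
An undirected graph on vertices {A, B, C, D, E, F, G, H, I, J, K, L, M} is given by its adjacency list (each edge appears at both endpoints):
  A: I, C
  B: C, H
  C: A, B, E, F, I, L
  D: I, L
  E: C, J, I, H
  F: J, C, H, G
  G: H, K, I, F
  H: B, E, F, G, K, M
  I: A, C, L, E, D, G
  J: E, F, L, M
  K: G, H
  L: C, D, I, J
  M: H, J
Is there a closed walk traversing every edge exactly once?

Yes

Degrees: A:2, B:2, C:6, D:2, E:4, F:4, G:4, H:6, I:6, J:4, K:2, L:4, M:2
Every vertex has even degree and the edges form a single connected piece, so an Eulerian circuit exists.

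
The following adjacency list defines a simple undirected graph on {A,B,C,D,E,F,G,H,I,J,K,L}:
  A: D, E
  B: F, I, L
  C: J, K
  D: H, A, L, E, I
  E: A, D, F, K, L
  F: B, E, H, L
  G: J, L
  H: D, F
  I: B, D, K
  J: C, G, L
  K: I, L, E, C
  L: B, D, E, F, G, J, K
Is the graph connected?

Starting from A and exploring outward reaches every vertex (A, E, D, L, K, F, H, I, J, G, B, C); the graph is connected.

Yes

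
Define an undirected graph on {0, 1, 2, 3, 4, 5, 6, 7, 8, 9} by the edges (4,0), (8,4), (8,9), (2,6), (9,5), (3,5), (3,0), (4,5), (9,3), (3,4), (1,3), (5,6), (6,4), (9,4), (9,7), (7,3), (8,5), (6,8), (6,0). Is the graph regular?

No

Degrees: 0:3, 1:1, 2:1, 3:6, 4:6, 5:5, 6:5, 7:2, 8:4, 9:5
Vertex 1 has degree 1 while 3 has degree 6, so the graph is not regular.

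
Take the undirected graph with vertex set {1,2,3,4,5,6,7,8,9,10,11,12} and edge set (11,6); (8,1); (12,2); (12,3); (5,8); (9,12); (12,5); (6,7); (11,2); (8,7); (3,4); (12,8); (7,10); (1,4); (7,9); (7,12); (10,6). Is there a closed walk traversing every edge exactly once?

No

Degrees: 1:2, 2:2, 3:2, 4:2, 5:2, 6:3, 7:5, 8:4, 9:2, 10:2, 11:2, 12:6
6, 7 have odd degree; an Eulerian circuit needs every degree to be even, so none exists.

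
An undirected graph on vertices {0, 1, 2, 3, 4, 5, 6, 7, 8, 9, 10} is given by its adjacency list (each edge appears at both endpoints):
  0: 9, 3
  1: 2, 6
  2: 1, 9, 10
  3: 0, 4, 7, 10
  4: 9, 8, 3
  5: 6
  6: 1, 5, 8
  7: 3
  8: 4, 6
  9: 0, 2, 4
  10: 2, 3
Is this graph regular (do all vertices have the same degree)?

Degrees: 0:2, 1:2, 2:3, 3:4, 4:3, 5:1, 6:3, 7:1, 8:2, 9:3, 10:2
Degrees are not all equal (e.g. deg(5)=1 but deg(3)=4); not regular.

No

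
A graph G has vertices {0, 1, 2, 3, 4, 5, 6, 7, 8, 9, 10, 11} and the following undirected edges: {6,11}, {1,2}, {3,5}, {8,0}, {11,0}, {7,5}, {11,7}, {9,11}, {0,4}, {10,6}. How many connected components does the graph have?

2

Component: {1, 2}
Component: {0, 3, 4, 5, 6, 7, 8, 9, 10, 11}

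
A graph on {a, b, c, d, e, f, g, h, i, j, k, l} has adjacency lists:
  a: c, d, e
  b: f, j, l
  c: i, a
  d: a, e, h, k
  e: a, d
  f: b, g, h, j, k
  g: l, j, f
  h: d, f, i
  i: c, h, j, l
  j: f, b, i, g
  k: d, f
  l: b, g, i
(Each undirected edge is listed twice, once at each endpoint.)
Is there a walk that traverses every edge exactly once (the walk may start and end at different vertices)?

No

Degrees: a:3, b:3, c:2, d:4, e:2, f:5, g:3, h:3, i:4, j:4, k:2, l:3
Odd-degree vertices: a, b, f, g, h, l (6 total).
With 6 odd-degree vertices (more than two), no single trail can use every edge.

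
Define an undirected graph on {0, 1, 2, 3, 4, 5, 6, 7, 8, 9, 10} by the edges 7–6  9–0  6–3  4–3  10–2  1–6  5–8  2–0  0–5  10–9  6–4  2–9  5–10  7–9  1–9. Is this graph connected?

Starting from 0 and exploring outward reaches every vertex (0, 9, 2, 5, 7, 10, 1, 8, 6, 4, 3); the graph is connected.

Yes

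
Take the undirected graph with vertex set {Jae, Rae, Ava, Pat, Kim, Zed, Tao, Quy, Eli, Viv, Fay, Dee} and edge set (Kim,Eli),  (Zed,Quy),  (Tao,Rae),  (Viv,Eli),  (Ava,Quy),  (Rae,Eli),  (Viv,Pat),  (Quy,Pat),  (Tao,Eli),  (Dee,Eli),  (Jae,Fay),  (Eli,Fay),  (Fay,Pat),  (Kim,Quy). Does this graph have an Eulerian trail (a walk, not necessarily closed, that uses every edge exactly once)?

No

Degrees: Jae:1, Rae:2, Ava:1, Pat:3, Kim:2, Zed:1, Tao:2, Quy:4, Eli:6, Viv:2, Fay:3, Dee:1
Odd-degree vertices: Jae, Ava, Pat, Zed, Fay, Dee (6 total).
With 6 odd-degree vertices (more than two), no single trail can use every edge.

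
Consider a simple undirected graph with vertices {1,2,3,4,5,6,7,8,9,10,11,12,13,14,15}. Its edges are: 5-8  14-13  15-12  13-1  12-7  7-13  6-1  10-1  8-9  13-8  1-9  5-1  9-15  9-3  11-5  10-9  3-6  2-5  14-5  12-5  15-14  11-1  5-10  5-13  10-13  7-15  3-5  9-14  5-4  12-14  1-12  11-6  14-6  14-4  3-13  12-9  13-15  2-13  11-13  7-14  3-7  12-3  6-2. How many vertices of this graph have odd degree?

Degrees: 1:7, 2:3, 3:6, 4:2, 5:10, 6:5, 7:5, 8:3, 9:7, 10:4, 11:4, 12:7, 13:10, 14:8, 15:5
Odd-degree vertices: 1, 2, 6, 7, 8, 9, 12, 15.

8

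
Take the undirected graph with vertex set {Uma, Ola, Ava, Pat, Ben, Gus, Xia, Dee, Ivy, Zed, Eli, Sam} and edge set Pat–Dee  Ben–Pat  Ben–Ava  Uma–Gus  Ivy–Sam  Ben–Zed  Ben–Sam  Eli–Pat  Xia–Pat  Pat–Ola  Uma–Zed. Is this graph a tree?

|V| = 12, |E| = 11.
Connected and |E| = |V| - 1, which characterizes a tree.

Yes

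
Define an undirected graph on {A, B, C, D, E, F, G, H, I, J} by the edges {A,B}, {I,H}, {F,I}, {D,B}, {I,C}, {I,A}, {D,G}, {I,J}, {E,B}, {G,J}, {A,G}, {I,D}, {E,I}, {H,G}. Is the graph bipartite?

Yes

A valid 2-coloring puts {B, G, I} on one side and {A, C, D, E, F, H, J} on the other; every edge crosses between the two sides.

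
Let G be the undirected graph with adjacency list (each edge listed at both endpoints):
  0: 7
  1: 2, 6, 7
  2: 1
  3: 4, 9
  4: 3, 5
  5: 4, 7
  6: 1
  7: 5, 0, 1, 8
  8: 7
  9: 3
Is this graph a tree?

|V| = 10, |E| = 9.
It is connected with exactly 9 edges, hence acyclic — it is a tree.

Yes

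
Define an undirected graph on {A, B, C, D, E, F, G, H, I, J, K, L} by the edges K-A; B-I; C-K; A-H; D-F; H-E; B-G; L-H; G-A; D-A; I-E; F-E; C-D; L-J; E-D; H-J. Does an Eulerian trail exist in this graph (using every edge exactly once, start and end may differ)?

Degrees: A:4, B:2, C:2, D:4, E:4, F:2, G:2, H:4, I:2, J:2, K:2, L:2
Odd-degree vertices: none (0 total).
With 0 odd-degree vertices and all edges in one connected piece, an Eulerian trail exists.

Yes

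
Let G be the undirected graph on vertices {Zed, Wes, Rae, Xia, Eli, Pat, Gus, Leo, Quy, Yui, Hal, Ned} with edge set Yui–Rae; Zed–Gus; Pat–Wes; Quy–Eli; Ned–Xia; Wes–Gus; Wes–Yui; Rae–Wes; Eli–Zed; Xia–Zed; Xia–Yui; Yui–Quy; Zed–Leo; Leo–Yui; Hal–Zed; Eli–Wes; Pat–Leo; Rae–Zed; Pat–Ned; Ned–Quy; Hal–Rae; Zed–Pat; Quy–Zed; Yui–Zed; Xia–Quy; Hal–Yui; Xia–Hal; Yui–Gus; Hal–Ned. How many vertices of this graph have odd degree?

Degrees: Zed:9, Wes:5, Rae:4, Xia:5, Eli:3, Pat:4, Gus:3, Leo:3, Quy:5, Yui:8, Hal:5, Ned:4
Odd-degree vertices: Zed, Wes, Xia, Eli, Gus, Leo, Quy, Hal.

8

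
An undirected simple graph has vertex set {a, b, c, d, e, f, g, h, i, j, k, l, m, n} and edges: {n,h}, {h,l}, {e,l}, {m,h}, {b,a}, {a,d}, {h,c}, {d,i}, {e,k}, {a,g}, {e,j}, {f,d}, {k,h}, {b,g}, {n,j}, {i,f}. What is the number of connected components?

2

Component: {a, b, d, f, g, i}
Component: {c, e, h, j, k, l, m, n}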